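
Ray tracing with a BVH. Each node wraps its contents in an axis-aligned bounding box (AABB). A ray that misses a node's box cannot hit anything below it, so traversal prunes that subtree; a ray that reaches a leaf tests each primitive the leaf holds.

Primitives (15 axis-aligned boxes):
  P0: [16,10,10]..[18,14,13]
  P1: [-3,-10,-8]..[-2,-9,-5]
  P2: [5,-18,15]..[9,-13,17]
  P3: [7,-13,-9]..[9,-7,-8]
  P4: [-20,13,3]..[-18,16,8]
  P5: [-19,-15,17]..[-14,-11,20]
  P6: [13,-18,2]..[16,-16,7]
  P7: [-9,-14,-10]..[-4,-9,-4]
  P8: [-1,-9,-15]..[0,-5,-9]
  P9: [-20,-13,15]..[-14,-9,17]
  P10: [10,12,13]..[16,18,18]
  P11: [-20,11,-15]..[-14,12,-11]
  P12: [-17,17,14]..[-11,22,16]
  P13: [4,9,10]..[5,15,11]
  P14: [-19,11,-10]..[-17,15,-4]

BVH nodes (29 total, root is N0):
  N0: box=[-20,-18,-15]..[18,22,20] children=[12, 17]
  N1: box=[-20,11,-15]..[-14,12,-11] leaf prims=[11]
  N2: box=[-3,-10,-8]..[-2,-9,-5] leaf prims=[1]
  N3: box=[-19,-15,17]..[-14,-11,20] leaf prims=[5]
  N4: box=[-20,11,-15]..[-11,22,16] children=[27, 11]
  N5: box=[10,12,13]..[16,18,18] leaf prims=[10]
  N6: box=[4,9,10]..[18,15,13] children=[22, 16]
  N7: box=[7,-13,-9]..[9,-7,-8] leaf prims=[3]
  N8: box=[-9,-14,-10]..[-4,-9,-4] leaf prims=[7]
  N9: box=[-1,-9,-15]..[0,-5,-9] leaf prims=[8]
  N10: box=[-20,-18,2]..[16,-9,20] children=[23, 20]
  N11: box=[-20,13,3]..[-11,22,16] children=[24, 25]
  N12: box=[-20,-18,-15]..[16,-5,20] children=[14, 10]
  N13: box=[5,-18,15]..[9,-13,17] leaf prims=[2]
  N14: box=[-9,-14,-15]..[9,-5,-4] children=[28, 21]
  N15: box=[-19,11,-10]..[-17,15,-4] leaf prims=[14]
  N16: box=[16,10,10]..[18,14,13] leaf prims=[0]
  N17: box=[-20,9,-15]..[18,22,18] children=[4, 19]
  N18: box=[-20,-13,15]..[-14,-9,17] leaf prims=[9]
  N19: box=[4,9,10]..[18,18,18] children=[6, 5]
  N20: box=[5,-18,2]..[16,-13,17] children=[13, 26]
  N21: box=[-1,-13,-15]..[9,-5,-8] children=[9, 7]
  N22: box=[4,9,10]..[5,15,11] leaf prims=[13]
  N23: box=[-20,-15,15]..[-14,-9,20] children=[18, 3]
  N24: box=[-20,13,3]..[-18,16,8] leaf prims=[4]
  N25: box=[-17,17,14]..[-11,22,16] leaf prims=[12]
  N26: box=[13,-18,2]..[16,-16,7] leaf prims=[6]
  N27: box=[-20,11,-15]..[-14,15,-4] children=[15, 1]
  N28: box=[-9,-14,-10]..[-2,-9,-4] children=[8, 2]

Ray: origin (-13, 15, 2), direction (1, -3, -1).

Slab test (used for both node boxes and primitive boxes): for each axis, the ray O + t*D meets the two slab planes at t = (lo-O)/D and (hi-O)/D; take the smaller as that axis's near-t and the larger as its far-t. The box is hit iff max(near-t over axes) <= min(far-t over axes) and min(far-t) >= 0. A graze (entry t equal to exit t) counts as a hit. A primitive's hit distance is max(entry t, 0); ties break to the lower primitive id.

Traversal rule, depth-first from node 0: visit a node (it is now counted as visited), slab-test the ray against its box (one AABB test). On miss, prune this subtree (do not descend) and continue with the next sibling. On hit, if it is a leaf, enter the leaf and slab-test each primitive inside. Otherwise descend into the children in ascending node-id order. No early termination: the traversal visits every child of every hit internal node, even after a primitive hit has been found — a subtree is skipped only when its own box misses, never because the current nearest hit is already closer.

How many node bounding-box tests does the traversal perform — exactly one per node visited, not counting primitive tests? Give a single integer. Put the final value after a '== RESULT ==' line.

Walk:
N0 x:[-7,31] y:[-7/3,11] z:[-18,17] -> hit [-7/3,11], descend [12, 17]
  N12 x:[-7,29] y:[20/3,11] z:[-18,17] -> hit [20/3,11], descend [10, 14]
    N10 x:[-7,29] y:[8,11] z:[-18,0] -> miss, prune
    N14 x:[4,22] y:[20/3,29/3] z:[6,17] -> hit [20/3,29/3], descend [21, 28]
      N21 x:[12,22] y:[20/3,28/3] z:[10,17] -> miss, prune
      N28 x:[4,11] y:[8,29/3] z:[6,12] -> hit [8,29/3], descend [2, 8]
        N2 x:[10,11] y:[8,25/3] z:[7,10] -> miss, prune
        N8 x:[4,9] y:[8,29/3] z:[6,12] -> hit [8,9] leaf, test {P7@t=8}
  N17 x:[-7,31] y:[-7/3,2] z:[-16,17] -> hit [-7/3,2], descend [4, 19]
    N4 x:[-7,2] y:[-7/3,4/3] z:[-14,17] -> hit [-7/3,4/3], descend [11, 27]
      N11 x:[-7,2] y:[-7/3,2/3] z:[-14,-1] -> miss, prune
      N27 x:[-7,-1] y:[0,4/3] z:[6,17] -> miss, prune
    N19 x:[17,31] y:[-1,2] z:[-16,-8] -> miss, prune

Summary -> nodes [0, 12, 10, 14, 21, 28, 2, 8, 17, 4, 11, 27, 19]; box-tests=13; leaf-entries=1; first=P7

== RESULT ==
13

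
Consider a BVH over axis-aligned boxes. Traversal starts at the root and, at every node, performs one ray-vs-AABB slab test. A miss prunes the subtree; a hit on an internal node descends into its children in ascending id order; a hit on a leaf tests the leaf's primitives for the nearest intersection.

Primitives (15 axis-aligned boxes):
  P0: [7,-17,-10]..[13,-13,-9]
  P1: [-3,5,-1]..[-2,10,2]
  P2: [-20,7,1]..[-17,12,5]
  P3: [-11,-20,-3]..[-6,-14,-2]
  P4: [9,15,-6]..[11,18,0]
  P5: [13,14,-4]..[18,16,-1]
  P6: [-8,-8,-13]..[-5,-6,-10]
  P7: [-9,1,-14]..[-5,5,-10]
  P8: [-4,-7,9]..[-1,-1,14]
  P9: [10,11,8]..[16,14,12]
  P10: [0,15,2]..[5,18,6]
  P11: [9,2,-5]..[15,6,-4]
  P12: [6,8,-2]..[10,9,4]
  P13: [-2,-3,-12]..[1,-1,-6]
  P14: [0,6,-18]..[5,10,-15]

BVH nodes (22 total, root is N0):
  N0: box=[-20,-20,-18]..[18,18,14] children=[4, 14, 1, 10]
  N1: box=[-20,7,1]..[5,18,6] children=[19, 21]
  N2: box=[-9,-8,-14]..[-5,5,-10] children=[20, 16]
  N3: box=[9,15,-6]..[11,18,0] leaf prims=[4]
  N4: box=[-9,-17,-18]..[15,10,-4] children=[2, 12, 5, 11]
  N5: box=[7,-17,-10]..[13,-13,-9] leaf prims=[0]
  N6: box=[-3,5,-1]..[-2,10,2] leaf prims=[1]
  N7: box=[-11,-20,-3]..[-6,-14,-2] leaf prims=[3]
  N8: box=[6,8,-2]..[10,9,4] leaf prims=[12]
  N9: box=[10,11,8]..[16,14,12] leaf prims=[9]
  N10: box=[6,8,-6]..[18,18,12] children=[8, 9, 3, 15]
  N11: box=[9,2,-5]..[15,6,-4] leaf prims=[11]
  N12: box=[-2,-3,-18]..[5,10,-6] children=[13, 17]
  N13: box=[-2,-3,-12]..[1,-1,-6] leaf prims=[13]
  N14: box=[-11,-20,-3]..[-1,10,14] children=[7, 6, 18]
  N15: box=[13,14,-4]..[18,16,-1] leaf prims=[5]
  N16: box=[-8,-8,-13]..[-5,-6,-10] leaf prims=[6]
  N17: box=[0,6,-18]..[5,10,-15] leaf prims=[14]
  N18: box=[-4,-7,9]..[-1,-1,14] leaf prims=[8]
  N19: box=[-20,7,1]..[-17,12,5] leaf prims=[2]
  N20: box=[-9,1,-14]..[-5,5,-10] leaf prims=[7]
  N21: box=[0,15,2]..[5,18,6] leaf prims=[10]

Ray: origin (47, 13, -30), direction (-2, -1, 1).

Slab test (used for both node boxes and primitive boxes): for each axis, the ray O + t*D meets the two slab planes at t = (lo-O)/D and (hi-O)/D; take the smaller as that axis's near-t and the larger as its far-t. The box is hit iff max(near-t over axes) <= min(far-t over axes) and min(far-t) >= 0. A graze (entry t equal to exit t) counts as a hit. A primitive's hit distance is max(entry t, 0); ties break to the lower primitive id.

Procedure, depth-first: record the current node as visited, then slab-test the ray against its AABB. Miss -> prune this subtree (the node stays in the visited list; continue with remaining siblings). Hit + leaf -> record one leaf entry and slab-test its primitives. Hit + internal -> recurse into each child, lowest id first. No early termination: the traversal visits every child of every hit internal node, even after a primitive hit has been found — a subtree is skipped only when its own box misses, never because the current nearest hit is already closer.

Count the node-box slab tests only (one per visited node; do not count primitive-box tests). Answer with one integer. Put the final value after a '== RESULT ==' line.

Traverse from the root:
N0 x:[29/2,67/2] y:[-5,33] z:[12,44] -> hit [29/2,33], descend [1, 4, 10, 14]
  N1 x:[21,67/2] y:[-5,6] z:[31,36] -> miss, prune
  N4 x:[16,28] y:[3,30] z:[12,26] -> hit [16,26], descend [2, 5, 11, 12]
    N2 x:[26,28] y:[8,21] z:[16,20] -> miss, prune
    N5 x:[17,20] y:[26,30] z:[20,21] -> miss, prune
    N11 x:[16,19] y:[7,11] z:[25,26] -> miss, prune
    N12 x:[21,49/2] y:[3,16] z:[12,24] -> miss, prune
  N10 x:[29/2,41/2] y:[-5,5] z:[24,42] -> miss, prune
  N14 x:[24,29] y:[3,33] z:[27,44] -> hit [27,29], descend [6, 7, 18]
    N6 x:[49/2,25] y:[3,8] z:[29,32] -> miss, prune
    N7 x:[53/2,29] y:[27,33] z:[27,28] -> hit [27,28] leaf, test {P3@t=27}
    N18 x:[24,51/2] y:[14,20] z:[39,44] -> miss, prune

Summary -> nodes [0, 1, 4, 2, 5, 11, 12, 10, 14, 6, 7, 18]; box-tests=12; leaf-entries=1; first=P3

== RESULT ==
12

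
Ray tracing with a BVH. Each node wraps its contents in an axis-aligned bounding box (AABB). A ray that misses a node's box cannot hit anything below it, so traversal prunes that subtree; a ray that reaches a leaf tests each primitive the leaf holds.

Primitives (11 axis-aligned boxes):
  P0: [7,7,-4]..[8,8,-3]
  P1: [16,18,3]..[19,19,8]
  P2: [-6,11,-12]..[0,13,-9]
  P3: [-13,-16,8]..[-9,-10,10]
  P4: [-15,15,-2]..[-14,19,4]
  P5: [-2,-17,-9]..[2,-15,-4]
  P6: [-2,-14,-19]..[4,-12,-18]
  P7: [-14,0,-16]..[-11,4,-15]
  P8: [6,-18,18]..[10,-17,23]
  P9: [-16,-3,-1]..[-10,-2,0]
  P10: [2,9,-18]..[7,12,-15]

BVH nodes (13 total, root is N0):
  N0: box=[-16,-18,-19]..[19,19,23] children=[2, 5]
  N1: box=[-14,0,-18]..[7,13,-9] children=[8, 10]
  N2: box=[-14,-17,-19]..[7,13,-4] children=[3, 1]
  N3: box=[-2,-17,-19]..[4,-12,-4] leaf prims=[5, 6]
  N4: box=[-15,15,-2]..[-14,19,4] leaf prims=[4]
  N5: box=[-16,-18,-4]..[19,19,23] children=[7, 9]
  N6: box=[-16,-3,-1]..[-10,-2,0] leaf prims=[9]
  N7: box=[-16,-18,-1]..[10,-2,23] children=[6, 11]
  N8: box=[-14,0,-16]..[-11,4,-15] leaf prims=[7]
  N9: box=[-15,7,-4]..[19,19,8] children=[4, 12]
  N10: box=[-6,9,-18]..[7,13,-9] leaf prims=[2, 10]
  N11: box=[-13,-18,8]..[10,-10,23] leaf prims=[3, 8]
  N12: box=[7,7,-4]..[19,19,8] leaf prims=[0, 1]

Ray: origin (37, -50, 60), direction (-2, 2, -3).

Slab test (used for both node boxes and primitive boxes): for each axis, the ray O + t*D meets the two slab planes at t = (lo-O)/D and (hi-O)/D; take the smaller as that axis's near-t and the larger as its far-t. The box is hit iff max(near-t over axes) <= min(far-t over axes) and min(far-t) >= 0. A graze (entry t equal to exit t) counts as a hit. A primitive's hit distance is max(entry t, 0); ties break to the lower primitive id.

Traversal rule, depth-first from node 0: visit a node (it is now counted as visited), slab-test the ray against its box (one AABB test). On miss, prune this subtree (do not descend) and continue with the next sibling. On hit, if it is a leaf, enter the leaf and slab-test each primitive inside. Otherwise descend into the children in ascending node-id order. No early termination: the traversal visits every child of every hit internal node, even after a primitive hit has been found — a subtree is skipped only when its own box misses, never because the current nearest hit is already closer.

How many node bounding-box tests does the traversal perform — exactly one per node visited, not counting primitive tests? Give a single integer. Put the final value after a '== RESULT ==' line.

Trace the traversal:
N0 x:[9,53/2] y:[16,69/2] z:[37/3,79/3] -> hit [16,79/3], descend [2, 5]
  N2 x:[15,51/2] y:[33/2,63/2] z:[64/3,79/3] -> hit [64/3,51/2], descend [1, 3]
    N1 x:[15,51/2] y:[25,63/2] z:[23,26] -> hit [25,51/2], descend [8, 10]
      N8 x:[24,51/2] y:[25,27] z:[25,76/3] -> hit [25,76/3] leaf, test {P7@t=25}
      N10 x:[15,43/2] y:[59/2,63/2] z:[23,26] -> miss, prune
    N3 x:[33/2,39/2] y:[33/2,19] z:[64/3,79/3] -> miss, prune
  N5 x:[9,53/2] y:[16,69/2] z:[37/3,64/3] -> hit [16,64/3], descend [7, 9]
    N7 x:[27/2,53/2] y:[16,24] z:[37/3,61/3] -> hit [16,61/3], descend [6, 11]
      N6 x:[47/2,53/2] y:[47/2,24] z:[20,61/3] -> miss, prune
      N11 x:[27/2,25] y:[16,20] z:[37/3,52/3] -> hit [16,52/3] leaf, test {P3(miss), P8(miss)}
    N9 x:[9,26] y:[57/2,69/2] z:[52/3,64/3] -> miss, prune

Summary -> nodes [0, 2, 1, 8, 10, 3, 5, 7, 6, 11, 9]; box-tests=11; leaf-entries=2; first=P7

== RESULT ==
11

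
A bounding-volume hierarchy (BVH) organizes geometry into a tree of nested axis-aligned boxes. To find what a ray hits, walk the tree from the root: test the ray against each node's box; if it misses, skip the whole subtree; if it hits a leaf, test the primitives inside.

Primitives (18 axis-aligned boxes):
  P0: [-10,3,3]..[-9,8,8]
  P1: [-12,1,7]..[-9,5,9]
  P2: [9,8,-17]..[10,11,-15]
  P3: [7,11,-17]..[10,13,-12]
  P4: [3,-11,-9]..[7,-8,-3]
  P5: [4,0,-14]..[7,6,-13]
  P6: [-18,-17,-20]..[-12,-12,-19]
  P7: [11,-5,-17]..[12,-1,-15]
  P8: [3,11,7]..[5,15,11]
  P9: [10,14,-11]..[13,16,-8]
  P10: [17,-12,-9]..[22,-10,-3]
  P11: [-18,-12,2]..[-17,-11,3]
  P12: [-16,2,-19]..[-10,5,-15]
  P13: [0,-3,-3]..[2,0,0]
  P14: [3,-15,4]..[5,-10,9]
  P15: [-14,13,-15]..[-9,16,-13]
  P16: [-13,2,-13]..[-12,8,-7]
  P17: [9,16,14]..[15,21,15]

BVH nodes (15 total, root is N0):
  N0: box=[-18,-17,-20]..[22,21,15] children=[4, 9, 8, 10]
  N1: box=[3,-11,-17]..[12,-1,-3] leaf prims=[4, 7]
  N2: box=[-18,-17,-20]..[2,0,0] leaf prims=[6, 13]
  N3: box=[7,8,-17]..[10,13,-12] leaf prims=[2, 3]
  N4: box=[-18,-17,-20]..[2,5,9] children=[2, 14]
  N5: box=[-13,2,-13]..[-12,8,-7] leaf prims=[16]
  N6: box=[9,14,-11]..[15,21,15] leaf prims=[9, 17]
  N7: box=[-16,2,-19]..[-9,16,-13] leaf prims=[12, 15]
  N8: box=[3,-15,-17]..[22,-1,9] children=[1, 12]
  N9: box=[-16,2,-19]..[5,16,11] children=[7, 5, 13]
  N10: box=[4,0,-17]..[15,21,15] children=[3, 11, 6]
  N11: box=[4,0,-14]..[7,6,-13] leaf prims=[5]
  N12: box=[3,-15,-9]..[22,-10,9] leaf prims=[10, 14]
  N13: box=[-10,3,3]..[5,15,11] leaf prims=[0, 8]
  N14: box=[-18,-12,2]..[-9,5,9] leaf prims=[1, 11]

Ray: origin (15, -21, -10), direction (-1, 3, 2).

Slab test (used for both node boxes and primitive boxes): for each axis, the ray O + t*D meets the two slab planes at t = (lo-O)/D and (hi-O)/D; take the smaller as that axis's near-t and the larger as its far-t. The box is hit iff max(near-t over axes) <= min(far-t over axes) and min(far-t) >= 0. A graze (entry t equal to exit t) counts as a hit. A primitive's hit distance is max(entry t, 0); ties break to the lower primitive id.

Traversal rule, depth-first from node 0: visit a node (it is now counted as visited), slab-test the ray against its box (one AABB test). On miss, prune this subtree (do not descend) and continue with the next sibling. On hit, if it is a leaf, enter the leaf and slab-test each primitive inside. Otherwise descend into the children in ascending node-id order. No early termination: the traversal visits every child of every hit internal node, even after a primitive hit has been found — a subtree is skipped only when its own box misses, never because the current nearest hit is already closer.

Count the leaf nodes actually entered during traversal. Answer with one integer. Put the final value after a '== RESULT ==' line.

Trace the traversal:
N0 x:[-7,33] y:[4/3,14] z:[-5,25/2] -> hit [4/3,25/2], descend [4, 8, 9, 10]
  N4 x:[13,33] y:[4/3,26/3] z:[-5,19/2] -> miss, prune
  N8 x:[-7,12] y:[2,20/3] z:[-7/2,19/2] -> hit [2,20/3], descend [1, 12]
    N1 x:[3,12] y:[10/3,20/3] z:[-7/2,7/2] -> hit [10/3,7/2] leaf, test {P4(miss), P7(miss)}
    N12 x:[-7,12] y:[2,11/3] z:[1/2,19/2] -> hit [2,11/3] leaf, test {P10(miss), P14(miss)}
  N9 x:[10,31] y:[23/3,37/3] z:[-9/2,21/2] -> hit [10,21/2], descend [5, 7, 13]
    N5 x:[27,28] y:[23/3,29/3] z:[-3/2,3/2] -> miss, prune
    N7 x:[24,31] y:[23/3,37/3] z:[-9/2,-3/2] -> miss, prune
    N13 x:[10,25] y:[8,12] z:[13/2,21/2] -> hit [10,21/2] leaf, test {P0(miss), P8(miss)}
  N10 x:[0,11] y:[7,14] z:[-7/2,25/2] -> hit [7,11], descend [3, 6, 11]
    N3 x:[5,8] y:[29/3,34/3] z:[-7/2,-1] -> miss, prune
    N6 x:[0,6] y:[35/3,14] z:[-1/2,25/2] -> miss, prune
    N11 x:[8,11] y:[7,9] z:[-2,-3/2] -> miss, prune

13 AABB tests over nodes [0, 4, 8, 1, 12, 9, 5, 7, 13, 10, 3, 6, 11]; 3 leaves entered; closest miss.

== RESULT ==
3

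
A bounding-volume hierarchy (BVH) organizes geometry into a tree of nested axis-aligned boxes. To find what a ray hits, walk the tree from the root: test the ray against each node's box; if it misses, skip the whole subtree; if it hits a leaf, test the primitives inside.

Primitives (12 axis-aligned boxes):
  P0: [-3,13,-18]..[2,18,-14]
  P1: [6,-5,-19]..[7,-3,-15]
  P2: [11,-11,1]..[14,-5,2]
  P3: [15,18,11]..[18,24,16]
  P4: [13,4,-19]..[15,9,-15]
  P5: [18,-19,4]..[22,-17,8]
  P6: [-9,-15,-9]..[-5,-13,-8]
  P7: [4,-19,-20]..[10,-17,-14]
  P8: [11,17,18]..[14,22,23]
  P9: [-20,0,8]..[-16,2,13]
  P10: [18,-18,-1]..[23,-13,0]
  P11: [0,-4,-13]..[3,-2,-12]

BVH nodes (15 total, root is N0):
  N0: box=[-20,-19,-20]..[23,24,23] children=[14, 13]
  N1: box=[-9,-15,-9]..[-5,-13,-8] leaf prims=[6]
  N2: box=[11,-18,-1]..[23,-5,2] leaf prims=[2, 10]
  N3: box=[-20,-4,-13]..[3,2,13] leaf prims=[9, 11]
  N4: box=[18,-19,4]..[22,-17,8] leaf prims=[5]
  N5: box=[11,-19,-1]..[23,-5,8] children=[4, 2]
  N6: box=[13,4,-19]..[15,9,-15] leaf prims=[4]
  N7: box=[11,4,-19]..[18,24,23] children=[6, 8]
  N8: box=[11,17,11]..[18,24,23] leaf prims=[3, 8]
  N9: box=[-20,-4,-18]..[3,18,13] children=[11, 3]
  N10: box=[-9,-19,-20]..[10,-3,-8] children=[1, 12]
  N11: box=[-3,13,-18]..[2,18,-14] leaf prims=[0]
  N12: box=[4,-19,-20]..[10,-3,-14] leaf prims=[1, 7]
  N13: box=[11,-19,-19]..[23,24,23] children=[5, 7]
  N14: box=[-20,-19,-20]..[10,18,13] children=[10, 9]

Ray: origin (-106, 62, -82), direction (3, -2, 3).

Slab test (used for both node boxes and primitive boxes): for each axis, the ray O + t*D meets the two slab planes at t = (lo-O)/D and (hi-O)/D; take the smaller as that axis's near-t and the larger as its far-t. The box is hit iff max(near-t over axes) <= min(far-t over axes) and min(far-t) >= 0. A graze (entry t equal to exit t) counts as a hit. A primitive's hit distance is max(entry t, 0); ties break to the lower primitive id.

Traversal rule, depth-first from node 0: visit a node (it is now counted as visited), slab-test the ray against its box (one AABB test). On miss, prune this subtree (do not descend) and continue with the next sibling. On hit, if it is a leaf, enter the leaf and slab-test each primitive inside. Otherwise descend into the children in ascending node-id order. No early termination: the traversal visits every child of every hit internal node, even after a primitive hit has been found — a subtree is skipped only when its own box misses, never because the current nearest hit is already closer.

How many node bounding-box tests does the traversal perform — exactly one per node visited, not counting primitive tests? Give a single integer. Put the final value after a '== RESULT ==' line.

Walk:
N0 x:[86/3,43] y:[19,81/2] z:[62/3,35] -> hit [86/3,35], descend [13, 14]
  N13 x:[39,43] y:[19,81/2] z:[21,35] -> miss, prune
  N14 x:[86/3,116/3] y:[22,81/2] z:[62/3,95/3] -> hit [86/3,95/3], descend [9, 10]
    N9 x:[86/3,109/3] y:[22,33] z:[64/3,95/3] -> hit [86/3,95/3], descend [3, 11]
      N3 x:[86/3,109/3] y:[30,33] z:[23,95/3] -> hit [30,95/3] leaf, test {P9@t=30, P11(miss)}
      N11 x:[103/3,36] y:[22,49/2] z:[64/3,68/3] -> miss, prune
    N10 x:[97/3,116/3] y:[65/2,81/2] z:[62/3,74/3] -> miss, prune

Summary -> nodes [0, 13, 14, 9, 3, 11, 10]; box-tests=7; leaf-entries=1; first=P9

== RESULT ==
7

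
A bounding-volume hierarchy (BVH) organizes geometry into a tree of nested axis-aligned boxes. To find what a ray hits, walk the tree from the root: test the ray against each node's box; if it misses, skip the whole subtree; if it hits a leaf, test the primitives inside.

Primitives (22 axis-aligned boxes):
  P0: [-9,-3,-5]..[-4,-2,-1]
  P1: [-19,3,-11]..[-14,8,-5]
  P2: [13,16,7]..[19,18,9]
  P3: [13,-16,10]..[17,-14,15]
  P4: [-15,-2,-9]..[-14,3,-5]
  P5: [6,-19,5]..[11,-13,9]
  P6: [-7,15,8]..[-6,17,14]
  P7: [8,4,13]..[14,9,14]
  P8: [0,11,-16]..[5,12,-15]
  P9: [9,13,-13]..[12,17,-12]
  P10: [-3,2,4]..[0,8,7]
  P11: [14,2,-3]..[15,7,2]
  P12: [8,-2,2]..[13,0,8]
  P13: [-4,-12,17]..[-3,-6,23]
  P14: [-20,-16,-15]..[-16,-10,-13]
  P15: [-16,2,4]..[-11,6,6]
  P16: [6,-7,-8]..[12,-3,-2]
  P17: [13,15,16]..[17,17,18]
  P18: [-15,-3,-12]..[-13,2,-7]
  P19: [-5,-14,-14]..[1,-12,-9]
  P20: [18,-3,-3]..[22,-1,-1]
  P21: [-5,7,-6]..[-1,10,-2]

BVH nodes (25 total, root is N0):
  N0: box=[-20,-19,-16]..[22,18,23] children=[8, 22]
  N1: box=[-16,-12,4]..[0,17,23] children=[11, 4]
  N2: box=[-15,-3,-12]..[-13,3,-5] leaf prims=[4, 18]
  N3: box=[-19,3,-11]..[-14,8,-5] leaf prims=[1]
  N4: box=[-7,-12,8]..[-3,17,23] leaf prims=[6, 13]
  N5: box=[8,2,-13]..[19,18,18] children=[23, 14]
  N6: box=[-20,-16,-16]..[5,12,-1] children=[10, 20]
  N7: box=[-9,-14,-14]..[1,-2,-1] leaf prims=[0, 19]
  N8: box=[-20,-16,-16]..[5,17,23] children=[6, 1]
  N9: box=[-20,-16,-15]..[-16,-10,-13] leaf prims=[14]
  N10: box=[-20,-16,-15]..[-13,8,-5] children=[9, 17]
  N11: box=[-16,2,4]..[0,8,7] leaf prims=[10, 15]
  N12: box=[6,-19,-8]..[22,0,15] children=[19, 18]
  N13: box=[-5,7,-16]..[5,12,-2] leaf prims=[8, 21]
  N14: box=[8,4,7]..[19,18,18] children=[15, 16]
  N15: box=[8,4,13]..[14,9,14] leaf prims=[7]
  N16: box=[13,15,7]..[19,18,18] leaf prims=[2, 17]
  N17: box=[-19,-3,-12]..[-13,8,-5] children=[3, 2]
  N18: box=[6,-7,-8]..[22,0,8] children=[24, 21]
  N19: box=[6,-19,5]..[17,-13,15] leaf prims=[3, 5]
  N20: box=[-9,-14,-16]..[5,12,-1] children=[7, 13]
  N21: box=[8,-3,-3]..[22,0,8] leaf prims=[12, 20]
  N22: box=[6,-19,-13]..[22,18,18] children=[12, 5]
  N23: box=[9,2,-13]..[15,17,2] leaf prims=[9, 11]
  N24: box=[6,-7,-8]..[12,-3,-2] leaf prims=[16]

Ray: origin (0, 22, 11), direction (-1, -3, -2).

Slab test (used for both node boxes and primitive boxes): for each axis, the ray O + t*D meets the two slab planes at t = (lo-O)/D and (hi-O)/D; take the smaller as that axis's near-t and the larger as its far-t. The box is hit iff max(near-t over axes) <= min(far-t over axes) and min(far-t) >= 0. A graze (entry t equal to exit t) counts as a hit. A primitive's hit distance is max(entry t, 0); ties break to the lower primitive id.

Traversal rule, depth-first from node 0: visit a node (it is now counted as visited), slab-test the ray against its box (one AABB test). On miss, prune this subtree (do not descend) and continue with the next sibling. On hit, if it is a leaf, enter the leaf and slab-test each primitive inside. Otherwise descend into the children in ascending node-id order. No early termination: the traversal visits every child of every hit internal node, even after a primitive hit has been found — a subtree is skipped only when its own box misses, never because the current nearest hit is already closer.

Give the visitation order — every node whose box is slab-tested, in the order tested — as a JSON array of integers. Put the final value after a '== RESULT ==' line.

Traverse from the root:
N0 x:[-22,20] y:[4/3,41/3] z:[-6,27/2] -> hit [4/3,27/2], descend [8, 22]
  N8 x:[-5,20] y:[5/3,38/3] z:[-6,27/2] -> hit [5/3,38/3], descend [1, 6]
    N1 x:[0,16] y:[5/3,34/3] z:[-6,7/2] -> hit [5/3,7/2], descend [4, 11]
      N4 x:[3,7] y:[5/3,34/3] z:[-6,3/2] -> miss, prune
      N11 x:[0,16] y:[14/3,20/3] z:[2,7/2] -> miss, prune
    N6 x:[-5,20] y:[10/3,38/3] z:[6,27/2] -> hit [6,38/3], descend [10, 20]
      N10 x:[13,20] y:[14/3,38/3] z:[8,13] -> miss, prune
      N20 x:[-5,9] y:[10/3,12] z:[6,27/2] -> hit [6,9], descend [7, 13]
        N7 x:[-1,9] y:[8,12] z:[6,25/2] -> hit [8,9] leaf, test {P0@t=8, P19(miss)}
        N13 x:[-5,5] y:[10/3,5] z:[13/2,27/2] -> miss, prune
  N22 x:[-22,-6] y:[4/3,41/3] z:[-7/2,12] -> miss, prune

Summary -> nodes [0, 8, 1, 4, 11, 6, 10, 20, 7, 13, 22]; box-tests=11; leaf-entries=1; first=P0

== RESULT ==
[0, 8, 1, 4, 11, 6, 10, 20, 7, 13, 22]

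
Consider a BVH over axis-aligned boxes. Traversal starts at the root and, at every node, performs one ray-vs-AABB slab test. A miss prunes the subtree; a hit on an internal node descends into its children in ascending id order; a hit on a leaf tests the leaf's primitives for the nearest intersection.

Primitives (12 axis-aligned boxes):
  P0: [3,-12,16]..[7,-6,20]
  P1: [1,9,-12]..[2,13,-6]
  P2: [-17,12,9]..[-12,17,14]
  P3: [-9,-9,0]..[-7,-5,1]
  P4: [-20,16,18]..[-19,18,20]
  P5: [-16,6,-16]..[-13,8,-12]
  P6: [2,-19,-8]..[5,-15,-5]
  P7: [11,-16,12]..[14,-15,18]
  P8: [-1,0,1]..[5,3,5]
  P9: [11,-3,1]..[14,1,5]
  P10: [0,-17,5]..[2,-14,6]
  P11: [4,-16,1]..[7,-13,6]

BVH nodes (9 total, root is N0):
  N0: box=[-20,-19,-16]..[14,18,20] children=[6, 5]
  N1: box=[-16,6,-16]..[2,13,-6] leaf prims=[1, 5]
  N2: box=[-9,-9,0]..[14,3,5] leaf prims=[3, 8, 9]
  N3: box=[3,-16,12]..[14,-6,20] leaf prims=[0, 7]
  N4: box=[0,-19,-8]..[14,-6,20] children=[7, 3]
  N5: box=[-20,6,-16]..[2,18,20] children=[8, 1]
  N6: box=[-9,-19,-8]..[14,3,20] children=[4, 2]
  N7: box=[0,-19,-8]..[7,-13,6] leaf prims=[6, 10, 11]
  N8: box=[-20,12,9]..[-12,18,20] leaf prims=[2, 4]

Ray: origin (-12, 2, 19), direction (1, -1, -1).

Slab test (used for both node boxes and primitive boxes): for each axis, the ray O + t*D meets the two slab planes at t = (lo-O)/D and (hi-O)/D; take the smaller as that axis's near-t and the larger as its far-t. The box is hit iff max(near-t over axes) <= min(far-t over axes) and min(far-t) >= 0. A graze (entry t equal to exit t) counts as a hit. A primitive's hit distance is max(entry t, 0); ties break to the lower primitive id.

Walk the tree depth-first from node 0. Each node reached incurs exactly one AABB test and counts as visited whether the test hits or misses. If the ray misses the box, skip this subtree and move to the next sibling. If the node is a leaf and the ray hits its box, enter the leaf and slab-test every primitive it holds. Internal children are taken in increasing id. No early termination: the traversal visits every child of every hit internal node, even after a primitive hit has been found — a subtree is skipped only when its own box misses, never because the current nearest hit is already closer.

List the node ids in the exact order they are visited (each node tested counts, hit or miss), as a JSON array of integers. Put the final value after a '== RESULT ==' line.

Walk:
N0 x:[-8,26] y:[-16,21] z:[-1,35] -> hit [-1,21], descend [5, 6]
  N5 x:[-8,14] y:[-16,-4] z:[-1,35] -> miss, prune
  N6 x:[3,26] y:[-1,21] z:[-1,27] -> hit [3,21], descend [2, 4]
    N2 x:[3,26] y:[-1,11] z:[14,19] -> miss, prune
    N4 x:[12,26] y:[8,21] z:[-1,27] -> hit [12,21], descend [3, 7]
      N3 x:[15,26] y:[8,18] z:[-1,7] -> miss, prune
      N7 x:[12,19] y:[15,21] z:[13,27] -> hit [15,19] leaf, test {P6(miss), P10(miss), P11@t=16}

7 AABB tests over nodes [0, 5, 6, 2, 4, 3, 7]; 1 leaf entered; closest P11.

== RESULT ==
[0, 5, 6, 2, 4, 3, 7]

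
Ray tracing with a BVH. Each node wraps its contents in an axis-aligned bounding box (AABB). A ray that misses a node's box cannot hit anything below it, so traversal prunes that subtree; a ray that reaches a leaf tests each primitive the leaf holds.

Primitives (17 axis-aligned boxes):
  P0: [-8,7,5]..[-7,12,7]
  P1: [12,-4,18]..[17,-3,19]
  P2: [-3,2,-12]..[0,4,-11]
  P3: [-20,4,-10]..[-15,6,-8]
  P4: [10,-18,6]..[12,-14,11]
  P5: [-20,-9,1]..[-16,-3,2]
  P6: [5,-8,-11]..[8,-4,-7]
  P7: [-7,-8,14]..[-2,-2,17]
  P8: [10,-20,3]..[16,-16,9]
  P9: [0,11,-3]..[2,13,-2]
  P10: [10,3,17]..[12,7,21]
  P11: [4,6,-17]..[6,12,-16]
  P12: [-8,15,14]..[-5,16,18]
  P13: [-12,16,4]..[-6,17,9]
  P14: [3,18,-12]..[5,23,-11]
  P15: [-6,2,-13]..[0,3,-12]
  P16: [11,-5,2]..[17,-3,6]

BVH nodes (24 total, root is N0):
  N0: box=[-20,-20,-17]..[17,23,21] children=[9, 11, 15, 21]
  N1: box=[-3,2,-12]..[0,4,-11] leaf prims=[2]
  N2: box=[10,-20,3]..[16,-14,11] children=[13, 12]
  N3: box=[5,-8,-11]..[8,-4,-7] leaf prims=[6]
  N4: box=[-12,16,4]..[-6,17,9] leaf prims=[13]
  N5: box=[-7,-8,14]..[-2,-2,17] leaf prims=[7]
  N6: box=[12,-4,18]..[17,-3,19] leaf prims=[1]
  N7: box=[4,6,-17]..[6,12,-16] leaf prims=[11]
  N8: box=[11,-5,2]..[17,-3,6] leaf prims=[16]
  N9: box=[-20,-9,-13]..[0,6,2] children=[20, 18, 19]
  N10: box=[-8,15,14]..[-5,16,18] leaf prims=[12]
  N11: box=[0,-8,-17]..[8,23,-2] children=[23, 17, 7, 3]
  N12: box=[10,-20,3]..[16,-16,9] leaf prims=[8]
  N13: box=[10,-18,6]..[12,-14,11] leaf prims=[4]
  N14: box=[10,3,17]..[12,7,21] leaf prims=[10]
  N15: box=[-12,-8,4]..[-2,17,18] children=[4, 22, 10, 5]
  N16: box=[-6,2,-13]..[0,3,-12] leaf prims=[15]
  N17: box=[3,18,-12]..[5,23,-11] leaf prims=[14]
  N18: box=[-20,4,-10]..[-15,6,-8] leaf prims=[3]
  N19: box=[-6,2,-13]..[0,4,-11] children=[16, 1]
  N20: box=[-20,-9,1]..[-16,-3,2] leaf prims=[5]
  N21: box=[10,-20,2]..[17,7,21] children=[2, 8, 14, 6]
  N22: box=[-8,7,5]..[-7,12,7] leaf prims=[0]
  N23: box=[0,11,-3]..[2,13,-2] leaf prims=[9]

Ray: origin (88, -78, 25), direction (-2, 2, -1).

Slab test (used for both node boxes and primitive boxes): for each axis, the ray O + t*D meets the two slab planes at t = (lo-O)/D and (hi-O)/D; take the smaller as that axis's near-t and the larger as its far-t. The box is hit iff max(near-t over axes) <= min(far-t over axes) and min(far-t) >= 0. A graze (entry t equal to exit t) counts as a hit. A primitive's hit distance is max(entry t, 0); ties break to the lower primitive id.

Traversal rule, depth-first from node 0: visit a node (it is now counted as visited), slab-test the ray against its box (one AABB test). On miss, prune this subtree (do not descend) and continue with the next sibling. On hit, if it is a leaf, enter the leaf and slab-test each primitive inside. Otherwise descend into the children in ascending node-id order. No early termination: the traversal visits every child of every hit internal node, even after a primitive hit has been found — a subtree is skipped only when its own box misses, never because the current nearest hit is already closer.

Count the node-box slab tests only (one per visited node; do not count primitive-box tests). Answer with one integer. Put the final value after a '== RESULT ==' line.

Trace the traversal:
N0 x:[71/2,54] y:[29,101/2] z:[4,42] -> hit [71/2,42], descend [9, 11, 15, 21]
  N9 x:[44,54] y:[69/2,42] z:[23,38] -> miss, prune
  N11 x:[40,44] y:[35,101/2] z:[27,42] -> hit [40,42], descend [3, 7, 17, 23]
    N3 x:[40,83/2] y:[35,37] z:[32,36] -> miss, prune
    N7 x:[41,42] y:[42,45] z:[41,42] -> hit [42,42] leaf, test {P11@t=42}
    N17 x:[83/2,85/2] y:[48,101/2] z:[36,37] -> miss, prune
    N23 x:[43,44] y:[89/2,91/2] z:[27,28] -> miss, prune
  N15 x:[45,50] y:[35,95/2] z:[7,21] -> miss, prune
  N21 x:[71/2,39] y:[29,85/2] z:[4,23] -> miss, prune

Summary -> nodes [0, 9, 11, 3, 7, 17, 23, 15, 21]; box-tests=9; leaf-entries=1; first=P11

== RESULT ==
9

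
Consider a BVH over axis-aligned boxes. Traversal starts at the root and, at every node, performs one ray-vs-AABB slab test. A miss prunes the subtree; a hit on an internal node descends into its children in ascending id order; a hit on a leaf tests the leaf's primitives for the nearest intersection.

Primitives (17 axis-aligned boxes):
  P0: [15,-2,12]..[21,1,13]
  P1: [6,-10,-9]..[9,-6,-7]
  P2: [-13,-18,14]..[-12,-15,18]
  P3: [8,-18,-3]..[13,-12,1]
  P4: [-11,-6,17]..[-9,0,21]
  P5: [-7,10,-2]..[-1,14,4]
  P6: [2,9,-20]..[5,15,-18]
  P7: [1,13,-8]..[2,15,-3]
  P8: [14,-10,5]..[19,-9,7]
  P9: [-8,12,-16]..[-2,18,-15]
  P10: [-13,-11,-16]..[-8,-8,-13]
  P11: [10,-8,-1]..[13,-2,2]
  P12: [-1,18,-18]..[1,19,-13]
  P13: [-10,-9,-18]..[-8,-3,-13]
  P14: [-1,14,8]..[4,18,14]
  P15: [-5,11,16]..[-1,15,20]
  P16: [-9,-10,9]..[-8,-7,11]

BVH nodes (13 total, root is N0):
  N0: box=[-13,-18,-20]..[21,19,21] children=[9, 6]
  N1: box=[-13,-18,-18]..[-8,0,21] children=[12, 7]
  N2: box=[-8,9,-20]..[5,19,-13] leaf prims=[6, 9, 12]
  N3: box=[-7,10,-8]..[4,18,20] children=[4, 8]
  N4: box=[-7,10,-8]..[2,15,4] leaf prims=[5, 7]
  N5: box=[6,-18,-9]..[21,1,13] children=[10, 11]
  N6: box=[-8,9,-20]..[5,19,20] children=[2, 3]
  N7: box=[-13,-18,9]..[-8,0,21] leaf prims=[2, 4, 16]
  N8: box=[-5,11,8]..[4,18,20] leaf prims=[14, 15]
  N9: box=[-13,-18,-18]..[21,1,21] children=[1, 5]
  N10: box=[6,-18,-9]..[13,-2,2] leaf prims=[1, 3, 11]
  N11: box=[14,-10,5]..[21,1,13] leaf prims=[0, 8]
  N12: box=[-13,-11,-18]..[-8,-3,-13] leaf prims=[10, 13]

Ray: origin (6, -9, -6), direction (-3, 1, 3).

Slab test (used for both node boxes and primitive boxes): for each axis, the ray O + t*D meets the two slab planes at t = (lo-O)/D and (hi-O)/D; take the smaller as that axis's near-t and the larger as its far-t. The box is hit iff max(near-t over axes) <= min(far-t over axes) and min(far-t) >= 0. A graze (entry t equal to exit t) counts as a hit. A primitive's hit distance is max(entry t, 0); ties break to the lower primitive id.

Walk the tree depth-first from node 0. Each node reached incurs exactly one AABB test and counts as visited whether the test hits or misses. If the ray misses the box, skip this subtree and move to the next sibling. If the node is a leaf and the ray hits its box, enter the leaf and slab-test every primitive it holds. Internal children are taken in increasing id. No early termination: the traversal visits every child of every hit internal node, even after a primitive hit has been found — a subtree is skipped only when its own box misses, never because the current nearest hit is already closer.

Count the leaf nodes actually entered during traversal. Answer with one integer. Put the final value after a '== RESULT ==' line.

Trace the traversal:
N0 x:[-5,19/3] y:[-9,28] z:[-14/3,9] -> hit [-14/3,19/3], descend [6, 9]
  N6 x:[1/3,14/3] y:[18,28] z:[-14/3,26/3] -> miss, prune
  N9 x:[-5,19/3] y:[-9,10] z:[-4,9] -> hit [-4,19/3], descend [1, 5]
    N1 x:[14/3,19/3] y:[-9,9] z:[-4,9] -> hit [14/3,19/3], descend [7, 12]
      N7 x:[14/3,19/3] y:[-9,9] z:[5,9] -> hit [5,19/3] leaf, test {P2(miss), P4(miss), P16(miss)}
      N12 x:[14/3,19/3] y:[-2,6] z:[-4,-7/3] -> miss, prune
    N5 x:[-5,0] y:[-9,10] z:[-1,19/3] -> hit [-1,0], descend [10, 11]
      N10 x:[-7/3,0] y:[-9,7] z:[-1,8/3] -> hit [-1,0] leaf, test {P1(miss), P3(miss), P11(miss)}
      N11 x:[-5,-8/3] y:[-1,10] z:[11/3,19/3] -> miss, prune

9 AABB tests over nodes [0, 6, 9, 1, 7, 12, 5, 10, 11]; 2 leaves entered; closest miss.

== RESULT ==
2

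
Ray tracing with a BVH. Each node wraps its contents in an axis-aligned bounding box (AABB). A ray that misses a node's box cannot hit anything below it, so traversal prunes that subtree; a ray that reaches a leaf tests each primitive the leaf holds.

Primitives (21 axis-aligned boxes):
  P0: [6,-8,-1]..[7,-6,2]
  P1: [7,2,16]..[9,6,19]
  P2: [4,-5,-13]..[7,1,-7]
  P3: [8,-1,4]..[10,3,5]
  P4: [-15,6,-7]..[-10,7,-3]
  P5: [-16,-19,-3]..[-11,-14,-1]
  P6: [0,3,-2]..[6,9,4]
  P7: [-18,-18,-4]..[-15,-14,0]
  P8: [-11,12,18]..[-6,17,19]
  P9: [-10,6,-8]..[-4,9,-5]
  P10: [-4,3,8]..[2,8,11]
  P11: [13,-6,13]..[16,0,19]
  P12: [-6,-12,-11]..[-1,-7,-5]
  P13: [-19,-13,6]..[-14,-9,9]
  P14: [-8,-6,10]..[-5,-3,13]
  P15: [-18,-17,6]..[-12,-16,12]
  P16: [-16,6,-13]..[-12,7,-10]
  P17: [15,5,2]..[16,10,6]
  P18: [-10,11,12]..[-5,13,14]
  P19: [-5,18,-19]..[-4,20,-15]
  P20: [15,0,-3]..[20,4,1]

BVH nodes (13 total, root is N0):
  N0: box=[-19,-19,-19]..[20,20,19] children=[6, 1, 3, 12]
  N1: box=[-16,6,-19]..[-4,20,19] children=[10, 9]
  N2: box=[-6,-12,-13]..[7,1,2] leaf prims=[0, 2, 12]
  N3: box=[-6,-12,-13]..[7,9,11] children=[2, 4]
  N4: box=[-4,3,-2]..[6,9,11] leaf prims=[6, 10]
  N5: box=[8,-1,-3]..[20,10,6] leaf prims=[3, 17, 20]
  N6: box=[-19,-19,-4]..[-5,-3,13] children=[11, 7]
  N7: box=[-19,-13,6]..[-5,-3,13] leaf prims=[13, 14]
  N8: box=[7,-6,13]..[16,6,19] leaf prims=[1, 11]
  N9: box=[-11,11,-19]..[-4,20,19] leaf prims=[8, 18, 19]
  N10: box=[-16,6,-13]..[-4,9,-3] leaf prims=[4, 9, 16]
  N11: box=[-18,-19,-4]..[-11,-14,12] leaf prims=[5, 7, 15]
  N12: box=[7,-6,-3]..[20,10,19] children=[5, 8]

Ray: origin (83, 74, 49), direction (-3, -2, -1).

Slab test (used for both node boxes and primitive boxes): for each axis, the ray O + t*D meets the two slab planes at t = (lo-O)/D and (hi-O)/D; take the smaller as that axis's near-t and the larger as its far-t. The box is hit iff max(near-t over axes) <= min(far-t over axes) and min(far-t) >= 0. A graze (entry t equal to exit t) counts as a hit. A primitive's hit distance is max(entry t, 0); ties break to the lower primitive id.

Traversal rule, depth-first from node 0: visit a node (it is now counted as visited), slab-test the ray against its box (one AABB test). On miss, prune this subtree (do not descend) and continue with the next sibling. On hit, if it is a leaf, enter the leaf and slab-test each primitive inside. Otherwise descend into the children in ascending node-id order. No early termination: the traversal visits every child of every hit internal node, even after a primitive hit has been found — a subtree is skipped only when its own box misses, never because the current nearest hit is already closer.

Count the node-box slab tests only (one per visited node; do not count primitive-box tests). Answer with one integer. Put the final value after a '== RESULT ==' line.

Traverse from the root:
N0 x:[21,34] y:[27,93/2] z:[30,68] -> hit [30,34], descend [1, 3, 6, 12]
  N1 x:[29,33] y:[27,34] z:[30,68] -> hit [30,33], descend [9, 10]
    N9 x:[29,94/3] y:[27,63/2] z:[30,68] -> hit [30,94/3] leaf, test {P8@t=30, P18(miss), P19(miss)}
    N10 x:[29,33] y:[65/2,34] z:[52,62] -> miss, prune
  N3 x:[76/3,89/3] y:[65/2,43] z:[38,62] -> miss, prune
  N6 x:[88/3,34] y:[77/2,93/2] z:[36,53] -> miss, prune
  N12 x:[21,76/3] y:[32,40] z:[30,52] -> miss, prune

7 AABB tests over nodes [0, 1, 9, 10, 3, 6, 12]; 1 leaf entered; closest P8.

== RESULT ==
7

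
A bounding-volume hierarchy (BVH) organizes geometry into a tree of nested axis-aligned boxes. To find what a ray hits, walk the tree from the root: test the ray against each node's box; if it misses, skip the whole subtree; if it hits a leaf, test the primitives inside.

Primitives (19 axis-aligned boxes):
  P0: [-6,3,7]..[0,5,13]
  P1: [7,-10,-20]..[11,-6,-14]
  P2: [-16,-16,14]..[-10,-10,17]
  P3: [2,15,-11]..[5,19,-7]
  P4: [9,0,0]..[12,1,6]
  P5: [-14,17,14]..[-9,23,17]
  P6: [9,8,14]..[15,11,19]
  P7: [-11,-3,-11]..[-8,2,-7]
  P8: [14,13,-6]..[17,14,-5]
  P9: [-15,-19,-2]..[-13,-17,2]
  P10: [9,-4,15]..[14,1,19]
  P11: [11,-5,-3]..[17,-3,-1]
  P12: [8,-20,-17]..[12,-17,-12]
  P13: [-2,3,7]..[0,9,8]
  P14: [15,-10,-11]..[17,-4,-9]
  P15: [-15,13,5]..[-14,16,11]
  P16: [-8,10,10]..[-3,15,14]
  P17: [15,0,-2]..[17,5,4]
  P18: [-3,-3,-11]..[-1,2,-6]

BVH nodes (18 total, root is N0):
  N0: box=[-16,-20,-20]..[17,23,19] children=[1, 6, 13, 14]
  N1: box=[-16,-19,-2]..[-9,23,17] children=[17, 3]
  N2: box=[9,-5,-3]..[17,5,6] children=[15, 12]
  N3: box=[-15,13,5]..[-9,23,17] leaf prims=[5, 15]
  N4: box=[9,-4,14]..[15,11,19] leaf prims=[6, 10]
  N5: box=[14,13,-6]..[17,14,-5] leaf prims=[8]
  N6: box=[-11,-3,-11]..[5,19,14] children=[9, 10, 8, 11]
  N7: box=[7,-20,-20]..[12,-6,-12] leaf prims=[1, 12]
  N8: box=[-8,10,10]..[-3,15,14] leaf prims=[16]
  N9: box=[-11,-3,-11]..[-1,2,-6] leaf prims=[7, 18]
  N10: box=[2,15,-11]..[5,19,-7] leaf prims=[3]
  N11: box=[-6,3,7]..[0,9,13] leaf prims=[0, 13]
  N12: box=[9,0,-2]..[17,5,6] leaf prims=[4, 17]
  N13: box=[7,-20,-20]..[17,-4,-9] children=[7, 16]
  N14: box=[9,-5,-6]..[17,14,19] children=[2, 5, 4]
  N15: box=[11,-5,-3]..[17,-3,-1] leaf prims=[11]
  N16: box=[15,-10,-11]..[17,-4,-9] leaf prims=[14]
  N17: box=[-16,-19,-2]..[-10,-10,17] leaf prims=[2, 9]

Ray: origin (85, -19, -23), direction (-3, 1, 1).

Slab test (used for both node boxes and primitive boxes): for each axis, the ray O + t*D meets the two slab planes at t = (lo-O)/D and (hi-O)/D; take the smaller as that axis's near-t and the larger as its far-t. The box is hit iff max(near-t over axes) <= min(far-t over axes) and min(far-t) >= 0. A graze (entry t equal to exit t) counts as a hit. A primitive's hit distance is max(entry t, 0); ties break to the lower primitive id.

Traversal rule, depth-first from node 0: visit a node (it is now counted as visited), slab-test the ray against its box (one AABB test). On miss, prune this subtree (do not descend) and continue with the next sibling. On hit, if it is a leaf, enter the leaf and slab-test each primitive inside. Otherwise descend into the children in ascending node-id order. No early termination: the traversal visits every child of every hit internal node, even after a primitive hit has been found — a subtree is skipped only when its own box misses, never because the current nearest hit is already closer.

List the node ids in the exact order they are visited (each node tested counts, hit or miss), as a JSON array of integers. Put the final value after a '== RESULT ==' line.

Trace the traversal:
N0 x:[68/3,101/3] y:[-1,42] z:[3,42] -> hit [68/3,101/3], descend [1, 6, 13, 14]
  N1 x:[94/3,101/3] y:[0,42] z:[21,40] -> hit [94/3,101/3], descend [3, 17]
    N3 x:[94/3,100/3] y:[32,42] z:[28,40] -> hit [32,100/3] leaf, test {P5(miss), P15@t=33}
    N17 x:[95/3,101/3] y:[0,9] z:[21,40] -> miss, prune
  N6 x:[80/3,32] y:[16,38] z:[12,37] -> hit [80/3,32], descend [8, 9, 10, 11]
    N8 x:[88/3,31] y:[29,34] z:[33,37] -> miss, prune
    N9 x:[86/3,32] y:[16,21] z:[12,17] -> miss, prune
    N10 x:[80/3,83/3] y:[34,38] z:[12,16] -> miss, prune
    N11 x:[85/3,91/3] y:[22,28] z:[30,36] -> miss, prune
  N13 x:[68/3,26] y:[-1,15] z:[3,14] -> miss, prune
  N14 x:[68/3,76/3] y:[14,33] z:[17,42] -> hit [68/3,76/3], descend [2, 4, 5]
    N2 x:[68/3,76/3] y:[14,24] z:[20,29] -> hit [68/3,24], descend [12, 15]
      N12 x:[68/3,76/3] y:[19,24] z:[21,29] -> hit [68/3,24] leaf, test {P4(miss), P17@t=68/3}
      N15 x:[68/3,74/3] y:[14,16] z:[20,22] -> miss, prune
    N4 x:[70/3,76/3] y:[15,30] z:[37,42] -> miss, prune
    N5 x:[68/3,71/3] y:[32,33] z:[17,18] -> miss, prune

Visited [0, 1, 3, 17, 6, 8, 9, 10, 11, 13, 14, 2, 12, 15, 4, 5]. Tests: 16 box, 2 leaf. Nearest: P17.

== RESULT ==
[0, 1, 3, 17, 6, 8, 9, 10, 11, 13, 14, 2, 12, 15, 4, 5]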